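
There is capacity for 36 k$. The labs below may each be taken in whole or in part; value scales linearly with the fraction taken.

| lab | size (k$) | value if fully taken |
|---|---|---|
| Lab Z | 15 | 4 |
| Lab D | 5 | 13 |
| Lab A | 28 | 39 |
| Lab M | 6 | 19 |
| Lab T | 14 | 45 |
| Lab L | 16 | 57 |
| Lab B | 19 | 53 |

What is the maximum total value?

121

Sort by value density: Lab L 57/16≈3.56, Lab T 45/14≈3.21, Lab M 19/6≈3.17, Lab B 53/19≈2.79, Lab D 13/5≈2.6, Lab A 39/28≈1.39, Lab Z 4/15≈0.267.
Lab L: take in full, 16 k$ for value 57 ; 20 left.
Lab T: take in full, 14 k$ for value 45 ; 6 left.
All 6 k$ of Lab M fit (value 19) ; 0 remain.
Total value = 121.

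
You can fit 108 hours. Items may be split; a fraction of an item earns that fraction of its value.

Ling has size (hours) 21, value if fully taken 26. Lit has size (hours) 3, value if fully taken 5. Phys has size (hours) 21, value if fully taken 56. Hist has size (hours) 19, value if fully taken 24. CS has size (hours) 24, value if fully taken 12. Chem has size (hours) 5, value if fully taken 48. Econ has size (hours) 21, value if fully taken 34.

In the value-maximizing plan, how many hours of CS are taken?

18

Sort by value density: Chem 48/5≈9.6, Phys 56/21≈2.67, Lit 5/3≈1.67, Econ 34/21≈1.62, Hist 24/19≈1.26, Ling 26/21≈1.24, CS 12/24≈0.5.
All 5 hours of Chem fit (value 48) — 103 remain.
Take all of Phys (21 hours, value 56) — 82 hours left.
Lit: take in full, 3 hours for value 5 — 79 left.
Econ: take in full, 21 hours for value 34 — 58 left.
All 19 hours of Hist fit (value 24) — 39 remain.
Take all of Ling (21 hours, value 26) — 18 hours left.
Only 18 hours remain; take 18/24 of CS for value 12×18/24 = 9.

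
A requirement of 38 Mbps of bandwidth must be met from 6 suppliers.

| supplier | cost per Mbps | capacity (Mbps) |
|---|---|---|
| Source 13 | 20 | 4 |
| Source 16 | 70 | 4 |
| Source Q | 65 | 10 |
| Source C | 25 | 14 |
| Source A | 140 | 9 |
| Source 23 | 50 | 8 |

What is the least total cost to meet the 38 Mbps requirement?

Use suppliers in increasing cost order.
Source 13 (20): use full 4 ; 34 Mbps to go.
Source C at 25: take all 14 Mbps ; 20 still needed.
Take 8 from Source 23 at 50 ; need 12 more.
Source Q (65): use full 10 ; 2 Mbps to go.
Source 16 (70): take the remaining 2 ; done.
Source A: unused.
Cost = 4×20 + 14×25 + 8×50 + 10×65 + 2×70 = 1620.

1620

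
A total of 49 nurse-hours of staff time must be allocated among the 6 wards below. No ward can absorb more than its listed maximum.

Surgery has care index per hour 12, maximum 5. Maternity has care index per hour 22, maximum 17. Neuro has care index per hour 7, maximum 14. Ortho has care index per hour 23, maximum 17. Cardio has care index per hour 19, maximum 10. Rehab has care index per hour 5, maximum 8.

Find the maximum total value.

1015

Order the wards by care index per hour: Ortho 23 > Maternity 22 > Cardio 19 > Surgery 12 > Neuro 7 > Rehab 5.
Ortho: +17 to 17 (cap) → 32 left.
Maternity takes 17 to reach its cap of 17 → 15 left.
Cardio takes 10 to reach its cap of 10 → 5 left.
Give Surgery 5 to hit its cap of 5 → 0 left.
Total = 12×5 + 22×17 + 23×17 + 19×10 = 1015.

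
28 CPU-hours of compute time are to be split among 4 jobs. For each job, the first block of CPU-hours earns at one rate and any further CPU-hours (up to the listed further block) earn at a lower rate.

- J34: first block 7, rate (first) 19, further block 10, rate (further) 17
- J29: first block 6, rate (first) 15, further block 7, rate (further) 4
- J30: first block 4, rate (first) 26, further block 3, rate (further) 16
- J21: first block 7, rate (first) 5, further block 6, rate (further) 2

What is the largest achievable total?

515

Rank every tier by rate: J30/T1 26 > J34/T1 19 > J34/T2 17 > J30/T2 16 > J29/T1 15 > J21/T1 5 > J29/T2 4 > J21/T2 2.
J30/T1 (26): +4 — 24 left.
J34 T1 at 19: fill all 7 — 17 left.
J34 T2 at 17: fill all 10 — 7 left.
J30/T2 (16): +3 — 4 left.
J29/T1: +4 of 6 at 15; pool empty.
Total = 26×4 + 19×7 + 17×10 + 16×3 + 15×4 = 515.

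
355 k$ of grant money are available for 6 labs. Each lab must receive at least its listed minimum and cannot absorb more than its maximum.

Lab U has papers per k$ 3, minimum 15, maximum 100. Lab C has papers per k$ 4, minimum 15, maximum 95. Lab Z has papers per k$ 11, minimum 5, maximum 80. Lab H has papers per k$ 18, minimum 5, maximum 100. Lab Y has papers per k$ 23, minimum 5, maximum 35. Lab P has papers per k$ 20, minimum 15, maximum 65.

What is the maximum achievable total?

5070

Meeting every minimum uses 15+15+5+5+5+15 = 60 k$, leaving 295.
Highest papers per k$ first: Lab Y 23 > Lab P 20 > Lab H 18 > Lab Z 11 > Lab C 4 > Lab U 3.
Lab Y takes 30 more to reach its cap of 35 — 265 left.
Lab P takes 50 more to reach its cap of 65 — 215 left.
Give Lab H 95 more to hit its cap of 100 — 120 left.
Lab Z takes 75 more to reach its cap of 80 — 45 left.
Only 45 left; Lab C takes them to reach 60.
Total = 3×15 + 4×60 + 11×80 + 18×100 + 23×35 + 20×65 = 5070.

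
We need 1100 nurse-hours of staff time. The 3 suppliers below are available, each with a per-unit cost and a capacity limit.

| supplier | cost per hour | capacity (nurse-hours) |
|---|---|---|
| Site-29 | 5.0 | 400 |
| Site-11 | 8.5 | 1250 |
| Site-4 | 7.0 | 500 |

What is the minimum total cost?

Fill from the cheapest supplier first.
Site-29 (5.0): use full 400 — 700 nurse-hours to go.
Take 500 from Site-4 at 7.0 — need 200 more.
Site-11 at 8.5: take 200 of its 1250 — requirement met.
Cost = 400×5.0 + 500×7.0 + 200×8.5 = 7200.

7200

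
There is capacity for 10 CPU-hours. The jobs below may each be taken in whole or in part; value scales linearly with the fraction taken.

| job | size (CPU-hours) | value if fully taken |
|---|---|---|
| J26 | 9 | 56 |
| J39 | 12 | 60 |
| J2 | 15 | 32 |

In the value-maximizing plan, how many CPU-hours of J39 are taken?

Best value per unit of size first: J26 56/9≈6.22, J39 60/12≈5, J2 32/15≈2.13.
All 9 CPU-hours of J26 fit (value 56) — 1 remain.
Only 1 CPU-hours remain; take 1/12 of J39 for value 60×1/12 = 5.

1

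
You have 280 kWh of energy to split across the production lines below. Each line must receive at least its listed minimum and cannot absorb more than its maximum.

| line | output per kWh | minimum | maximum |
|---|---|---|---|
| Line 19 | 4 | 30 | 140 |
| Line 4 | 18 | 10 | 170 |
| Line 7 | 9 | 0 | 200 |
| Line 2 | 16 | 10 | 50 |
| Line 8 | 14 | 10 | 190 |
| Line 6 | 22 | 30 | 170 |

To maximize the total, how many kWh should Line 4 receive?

Meeting every minimum uses 30+10+0+10+10+30 = 90 kWh, leaving 190.
Rank by output per kWh: Line 6 22 > Line 4 18 > Line 2 16 > Line 8 14 > Line 7 9 > Line 19 4.
Line 6 takes 140 more to reach its cap of 170 — 50 left.
Line 4 has room for 160 more but only 50 remain, so it gets 60.

60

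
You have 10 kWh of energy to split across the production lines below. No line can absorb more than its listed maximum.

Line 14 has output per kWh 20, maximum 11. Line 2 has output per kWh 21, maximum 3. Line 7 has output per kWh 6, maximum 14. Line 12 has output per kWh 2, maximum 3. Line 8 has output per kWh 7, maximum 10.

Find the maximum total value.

203

Order the production lines by output per kWh: Line 2 21 > Line 14 20 > Line 8 7 > Line 7 6 > Line 12 2.
Line 2: +3 to 3 (cap) ; 7 left.
Line 14: +7 (room for 11) → 7. Pool exhausted.
Total = 20×7 + 21×3 = 203.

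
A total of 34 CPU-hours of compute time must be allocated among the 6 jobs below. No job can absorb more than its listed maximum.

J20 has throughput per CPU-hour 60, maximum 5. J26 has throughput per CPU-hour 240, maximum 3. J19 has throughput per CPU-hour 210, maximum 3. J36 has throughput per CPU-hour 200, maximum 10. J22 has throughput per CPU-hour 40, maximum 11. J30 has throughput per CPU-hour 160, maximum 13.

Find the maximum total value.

5730

Order the jobs by throughput per CPU-hour: J26 240 > J19 210 > J36 200 > J30 160 > J20 60 > J22 40.
J26 takes 3 to reach its cap of 3 — 31 left.
J19 takes 3 to reach its cap of 3 — 28 left.
Give J36 10 to hit its cap of 10 — 18 left.
Give J30 13 to hit its cap of 13 — 5 left.
J20: +5 to 5 (cap) — 0 left.
Total = 60×5 + 240×3 + 210×3 + 200×10 + 160×13 = 5730.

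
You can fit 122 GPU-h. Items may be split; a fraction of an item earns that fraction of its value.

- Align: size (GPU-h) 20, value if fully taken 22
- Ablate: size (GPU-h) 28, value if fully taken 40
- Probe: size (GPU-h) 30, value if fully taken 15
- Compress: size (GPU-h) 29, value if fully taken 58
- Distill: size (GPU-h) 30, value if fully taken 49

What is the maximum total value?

Sort by value density: Compress 58/29≈2, Distill 49/30≈1.63, Ablate 40/28≈1.43, Align 22/20≈1.1, Probe 15/30≈0.5.
Compress: take in full, 29 GPU-h for value 58 — 93 left.
Distill: take in full, 30 GPU-h for value 49 — 63 left.
Take all of Ablate (28 GPU-h, value 40) — 35 GPU-h left.
All 20 GPU-h of Align fit (value 22) — 15 remain.
15 GPU-h left: a 15/30 share of Probe gives 15×15/30 = 7.5.
Total value = 176.5.

176.5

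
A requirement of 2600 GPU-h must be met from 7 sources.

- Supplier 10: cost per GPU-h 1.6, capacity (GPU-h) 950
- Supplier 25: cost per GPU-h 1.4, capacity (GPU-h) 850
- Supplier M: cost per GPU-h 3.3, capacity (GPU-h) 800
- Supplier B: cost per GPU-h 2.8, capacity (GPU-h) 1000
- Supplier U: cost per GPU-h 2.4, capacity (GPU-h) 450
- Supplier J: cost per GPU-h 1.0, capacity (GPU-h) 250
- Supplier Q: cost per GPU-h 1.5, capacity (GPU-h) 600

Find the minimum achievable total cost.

3780

Cheapest first:
Supplier J (1.0): use full 250 — 2350 GPU-h to go.
Supplier 25 at 1.4: take all 850 GPU-h — 1500 still needed.
Supplier Q (1.5): use full 600 — 900 GPU-h to go.
Take 900 from Supplier 10 at 1.6 to finish.
Supplier U, Supplier B, Supplier M: unused.
Cost = 250×1.0 + 850×1.4 + 600×1.5 + 900×1.6 = 3780.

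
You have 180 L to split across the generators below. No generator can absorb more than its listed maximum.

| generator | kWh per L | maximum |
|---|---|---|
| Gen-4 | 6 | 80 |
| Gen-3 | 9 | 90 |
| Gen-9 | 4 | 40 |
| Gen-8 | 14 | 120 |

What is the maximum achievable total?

2220

Rank by kWh per L: Gen-8 14 > Gen-3 9 > Gen-4 6 > Gen-9 4.
Gen-8: +120 to 120 (cap) ; 60 left.
Only 60 left; Gen-3 takes them to reach 60.
Total = 9×60 + 14×120 = 2220.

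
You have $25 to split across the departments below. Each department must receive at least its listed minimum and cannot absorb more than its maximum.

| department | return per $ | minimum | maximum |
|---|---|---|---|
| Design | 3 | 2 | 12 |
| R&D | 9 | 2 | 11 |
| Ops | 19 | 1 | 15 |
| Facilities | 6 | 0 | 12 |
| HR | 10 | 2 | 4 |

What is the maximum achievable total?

367

Meeting every minimum uses 2+2+1+0+2 = 7 $, leaving 18.
Order the departments by return per $: Ops 19 > HR 10 > R&D 9 > Facilities 6 > Design 3.
Give Ops 14 more to hit its cap of 15 — 4 left.
Give HR 2 more to hit its cap of 4 — 2 left.
Only 2 left; R&D takes them to reach 4.
Total = 3×2 + 9×4 + 19×15 + 10×4 = 367.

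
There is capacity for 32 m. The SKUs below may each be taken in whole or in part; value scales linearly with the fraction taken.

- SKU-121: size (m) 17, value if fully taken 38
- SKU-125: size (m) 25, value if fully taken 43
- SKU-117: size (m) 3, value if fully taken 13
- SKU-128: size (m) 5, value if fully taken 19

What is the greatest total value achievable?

Sort by value density: SKU-117 13/3≈4.33, SKU-128 19/5≈3.8, SKU-121 38/17≈2.24, SKU-125 43/25≈1.72.
Take all of SKU-117 (3 m, value 13) ; 29 m left.
SKU-128: take in full, 5 m for value 19 ; 24 left.
Take all of SKU-121 (17 m, value 38) ; 7 m left.
7 m left: a 7/25 share of SKU-125 gives 43×7/25 = 12.04.
Total value = 82.04.

82.04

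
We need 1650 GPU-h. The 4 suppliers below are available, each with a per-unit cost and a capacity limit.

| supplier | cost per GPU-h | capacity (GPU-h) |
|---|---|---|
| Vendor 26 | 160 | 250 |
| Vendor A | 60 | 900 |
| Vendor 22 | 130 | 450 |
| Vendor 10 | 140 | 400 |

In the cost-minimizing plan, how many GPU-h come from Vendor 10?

300

Use suppliers in increasing cost order.
Vendor A (60): use full 900 — 750 GPU-h to go.
Vendor 22 (130): use full 450 — 300 GPU-h to go.
Vendor 10 at 140: take 300 of its 400 — requirement met.
Vendor 26: unused.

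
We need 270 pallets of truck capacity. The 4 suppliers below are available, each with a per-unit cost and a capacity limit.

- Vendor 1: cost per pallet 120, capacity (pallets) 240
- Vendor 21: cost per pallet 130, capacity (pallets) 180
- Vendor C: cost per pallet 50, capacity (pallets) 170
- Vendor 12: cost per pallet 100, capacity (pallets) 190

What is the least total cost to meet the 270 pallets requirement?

Cheapest first:
Vendor C (50): use full 170 — 100 pallets to go.
Vendor 12 at 100: take 100 of its 190 — requirement met.
Vendor 1, Vendor 21: unused.
Cost = 170×50 + 100×100 = 18500.

18500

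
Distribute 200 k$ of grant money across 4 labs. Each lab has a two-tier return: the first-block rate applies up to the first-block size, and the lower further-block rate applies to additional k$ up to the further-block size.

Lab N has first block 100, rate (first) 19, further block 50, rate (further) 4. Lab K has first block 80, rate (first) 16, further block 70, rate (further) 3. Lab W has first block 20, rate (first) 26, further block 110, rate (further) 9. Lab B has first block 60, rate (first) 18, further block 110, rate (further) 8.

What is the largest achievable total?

Rank every tier by rate: Lab W/T1 26 > Lab N/T1 19 > Lab B/T1 18 > Lab K/T1 16 > Lab W/T2 9 > Lab B/T2 8 > Lab N/T2 4 > Lab K/T2 3.
Lab W T1 at 26: fill all 20 → 180 left.
Lab N T1 at 19: fill all 100 → 80 left.
Lab B T1 at 18: fill all 60 → 20 left.
Lab K T1 at 16: only 20 left, fill 20.
Total = 26×20 + 19×100 + 18×60 + 16×20 = 3820.

3820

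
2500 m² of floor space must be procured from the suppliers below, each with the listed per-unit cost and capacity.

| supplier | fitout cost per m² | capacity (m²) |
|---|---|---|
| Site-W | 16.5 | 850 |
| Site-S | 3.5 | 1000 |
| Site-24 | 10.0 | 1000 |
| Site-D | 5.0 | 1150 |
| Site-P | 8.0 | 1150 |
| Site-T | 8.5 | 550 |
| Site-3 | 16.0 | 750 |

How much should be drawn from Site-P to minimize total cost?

Cheapest first:
Site-S at 3.5: take all 1000 m² — 1500 still needed.
Take 1150 from Site-D at 5.0 — need 350 more.
Site-P at 8.0: take 350 of its 1150 — requirement met.
Site-T, Site-24, Site-3, Site-W: unused.

350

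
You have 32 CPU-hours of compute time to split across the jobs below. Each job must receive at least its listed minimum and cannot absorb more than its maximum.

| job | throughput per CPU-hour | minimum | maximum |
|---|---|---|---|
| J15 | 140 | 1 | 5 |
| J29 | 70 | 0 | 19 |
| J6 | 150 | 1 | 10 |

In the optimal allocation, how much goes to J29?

Meeting every minimum uses 1+0+1 = 2 CPU-hours, leaving 30.
Order the jobs by throughput per CPU-hour: J6 150 > J15 140 > J29 70.
J6 takes 9 more to reach its cap of 10 ; 21 left.
J15 takes 4 more to reach its cap of 5 ; 17 left.
J29 has room for 19 more but only 17 remain, so it gets 17.

17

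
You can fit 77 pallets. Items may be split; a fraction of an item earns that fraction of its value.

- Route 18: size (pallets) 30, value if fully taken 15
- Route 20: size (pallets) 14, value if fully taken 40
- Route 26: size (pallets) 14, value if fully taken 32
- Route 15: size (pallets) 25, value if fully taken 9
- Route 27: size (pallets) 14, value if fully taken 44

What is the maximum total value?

132.8

Rank by value-to-size ratio: Route 27 44/14≈3.14, Route 20 40/14≈2.86, Route 26 32/14≈2.29, Route 18 15/30≈0.5, Route 15 9/25≈0.36.
Route 27: take in full, 14 pallets for value 44 → 63 left.
Route 20: take in full, 14 pallets for value 40 → 49 left.
Take all of Route 26 (14 pallets, value 32) → 35 pallets left.
Route 18: take in full, 30 pallets for value 15 → 5 left.
Fill the last 5 pallets with part of Route 15: 5/25 of it earns 1.8.
Total value = 132.8.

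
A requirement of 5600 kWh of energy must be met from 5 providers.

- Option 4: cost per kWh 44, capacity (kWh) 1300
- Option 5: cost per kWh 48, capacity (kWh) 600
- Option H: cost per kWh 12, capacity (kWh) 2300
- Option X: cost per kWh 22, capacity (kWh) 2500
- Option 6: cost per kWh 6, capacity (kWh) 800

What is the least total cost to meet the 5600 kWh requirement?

87400

Use providers in increasing cost order.
Option 6 at 6: take all 800 kWh — 4800 still needed.
Option H (12): use full 2300 — 2500 kWh to go.
Option X (22): use full 2500 — 0 kWh to go.
Option 4, Option 5: unused.
Cost = 800×6 + 2300×12 + 2500×22 = 87400.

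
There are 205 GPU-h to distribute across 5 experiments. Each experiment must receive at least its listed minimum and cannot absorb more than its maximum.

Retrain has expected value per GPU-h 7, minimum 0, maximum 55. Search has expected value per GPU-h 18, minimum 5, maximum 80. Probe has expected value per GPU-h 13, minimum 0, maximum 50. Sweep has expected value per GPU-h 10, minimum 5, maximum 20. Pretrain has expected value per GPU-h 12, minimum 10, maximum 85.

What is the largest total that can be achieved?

Meeting every minimum uses 0+5+0+5+10 = 20 GPU-h, leaving 185.
Order the experiments by expected value per GPU-h: Search 18 > Probe 13 > Pretrain 12 > Sweep 10 > Retrain 7.
Search takes 75 more to reach its cap of 80 ; 110 left.
Probe takes 50 more to reach its cap of 50 ; 60 left.
Pretrain has room for 75 more but only 60 remain, so it gets 70.
Total = 18×80 + 13×50 + 10×5 + 12×70 = 2980.

2980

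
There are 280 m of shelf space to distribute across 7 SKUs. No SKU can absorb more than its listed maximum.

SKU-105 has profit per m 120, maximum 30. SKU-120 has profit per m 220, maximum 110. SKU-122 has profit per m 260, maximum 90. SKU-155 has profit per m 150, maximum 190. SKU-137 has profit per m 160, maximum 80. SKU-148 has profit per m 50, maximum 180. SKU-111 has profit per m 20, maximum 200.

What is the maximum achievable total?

Rank by profit per m: SKU-122 260 > SKU-120 220 > SKU-137 160 > SKU-155 150 > SKU-105 120 > SKU-148 50 > SKU-111 20.
Give SKU-122 90 to hit its cap of 90 → 190 left.
SKU-120: +110 to 110 (cap) → 80 left.
SKU-137: +80 to 80 (cap) → 0 left.
Total = 220×110 + 260×90 + 160×80 = 60400.

60400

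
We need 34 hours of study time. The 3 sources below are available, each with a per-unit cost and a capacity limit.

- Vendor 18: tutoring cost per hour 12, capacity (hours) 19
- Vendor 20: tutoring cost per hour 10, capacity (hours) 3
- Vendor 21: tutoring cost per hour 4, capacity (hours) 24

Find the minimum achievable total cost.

210

Fill from the cheapest source first.
Vendor 21 (4): use full 24 — 10 hours to go.
Take 3 from Vendor 20 at 10 — need 7 more.
Take 7 from Vendor 18 at 12 to finish.
Cost = 24×4 + 3×10 + 7×12 = 210.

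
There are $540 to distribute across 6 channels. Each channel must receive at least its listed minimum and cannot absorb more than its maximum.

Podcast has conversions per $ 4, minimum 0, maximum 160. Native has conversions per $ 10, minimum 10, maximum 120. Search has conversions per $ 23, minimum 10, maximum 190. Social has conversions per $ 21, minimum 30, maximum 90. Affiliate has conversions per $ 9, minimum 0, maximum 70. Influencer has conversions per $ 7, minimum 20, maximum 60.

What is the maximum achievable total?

Meeting every minimum uses 0+10+10+30+0+20 = 70 $, leaving 470.
Order the channels by conversions per $: Search 23 > Social 21 > Native 10 > Affiliate 9 > Influencer 7 > Podcast 4.
Give Search 180 more to hit its cap of 190 ; 290 left.
Social: +60 to 90 (cap) ; 230 left.
Native: +110 to 120 (cap) ; 120 left.
Affiliate: +70 to 70 (cap) ; 50 left.
Influencer takes 40 more to reach its cap of 60 ; 10 left.
Podcast: +10 (room for 160) → 10. Pool exhausted.
Total = 4×10 + 10×120 + 23×190 + 21×90 + 9×70 + 7×60 = 8550.

8550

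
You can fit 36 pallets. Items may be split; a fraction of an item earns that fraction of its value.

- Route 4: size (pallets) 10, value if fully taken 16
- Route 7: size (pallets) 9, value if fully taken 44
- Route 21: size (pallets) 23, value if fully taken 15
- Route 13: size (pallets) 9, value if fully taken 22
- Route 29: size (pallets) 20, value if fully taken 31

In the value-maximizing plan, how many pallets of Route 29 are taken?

Rank by value-to-size ratio: Route 7 44/9≈4.89, Route 13 22/9≈2.44, Route 4 16/10≈1.6, Route 29 31/20≈1.55, Route 21 15/23≈0.652.
All 9 pallets of Route 7 fit (value 44) — 27 remain.
Route 13: take in full, 9 pallets for value 22 — 18 left.
Take all of Route 4 (10 pallets, value 16) — 8 pallets left.
Fill the last 8 pallets with part of Route 29: 8/20 of it earns 12.4.

8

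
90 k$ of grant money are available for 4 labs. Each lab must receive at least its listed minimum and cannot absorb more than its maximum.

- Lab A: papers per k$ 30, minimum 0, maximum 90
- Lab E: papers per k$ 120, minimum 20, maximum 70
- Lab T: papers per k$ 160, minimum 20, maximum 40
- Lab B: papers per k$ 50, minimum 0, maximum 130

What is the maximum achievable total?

Meeting every minimum uses 0+20+20+0 = 40 k$, leaving 50.
Rank by papers per k$: Lab T 160 > Lab E 120 > Lab B 50 > Lab A 30.
Lab T takes 20 more to reach its cap of 40 → 30 left.
Only 30 left; Lab E takes them to reach 50.
Total = 120×50 + 160×40 = 12400.

12400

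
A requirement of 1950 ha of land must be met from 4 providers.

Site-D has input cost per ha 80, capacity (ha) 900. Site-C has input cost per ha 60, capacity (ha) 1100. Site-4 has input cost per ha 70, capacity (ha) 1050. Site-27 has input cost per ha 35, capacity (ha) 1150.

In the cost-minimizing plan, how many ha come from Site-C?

Fill from the cheapest provider first.
Site-27 (35): use full 1150 — 800 ha to go.
Site-C at 60: take 800 of its 1100 — requirement met.
Site-4, Site-D: unused.

800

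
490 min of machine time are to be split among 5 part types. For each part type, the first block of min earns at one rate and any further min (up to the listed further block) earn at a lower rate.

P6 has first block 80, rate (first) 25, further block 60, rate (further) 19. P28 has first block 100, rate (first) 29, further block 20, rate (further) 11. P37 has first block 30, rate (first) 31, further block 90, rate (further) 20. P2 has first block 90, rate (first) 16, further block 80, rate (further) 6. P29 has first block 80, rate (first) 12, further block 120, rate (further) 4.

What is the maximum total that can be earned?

10690

Rank every tier by rate: P37/T1 31 > P28/T1 29 > P6/T1 25 > P37/T2 20 > P6/T2 19 > P2/T1 16 > P29/T1 12 > P28/T2 11 > P2/T2 6 > P29/T2 4.
P37 T1 at 31: fill all 30 — 460 left.
P28/T1 (29): +100 — 360 left.
Fill P6 T1 block (80 at 25) — 280 left.
Fill P37 T2 block (90 at 20) — 190 left.
P6 T2 at 19: fill all 60 — 130 left.
Fill P2 T1 block (90 at 16) — 40 left.
P29 T1 at 12: only 40 left, fill 40.
Total = 31×30 + 29×100 + 25×80 + 20×90 + 19×60 + 16×90 + 12×40 = 10690.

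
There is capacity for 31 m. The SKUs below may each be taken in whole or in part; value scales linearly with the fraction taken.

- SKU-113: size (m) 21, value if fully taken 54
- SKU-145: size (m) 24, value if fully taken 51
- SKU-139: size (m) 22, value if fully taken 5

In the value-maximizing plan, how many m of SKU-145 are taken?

10

Rank by value-to-size ratio: SKU-113 54/21≈2.57, SKU-145 51/24≈2.12, SKU-139 5/22≈0.227.
All 21 m of SKU-113 fit (value 54) ; 10 remain.
Fill the last 10 m with part of SKU-145: 10/24 of it earns 21.25.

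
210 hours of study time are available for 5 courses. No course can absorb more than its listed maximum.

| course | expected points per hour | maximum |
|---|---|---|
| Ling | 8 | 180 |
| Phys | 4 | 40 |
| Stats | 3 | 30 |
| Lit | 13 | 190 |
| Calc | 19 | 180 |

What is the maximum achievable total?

3810

Highest expected points per hour first: Calc 19 > Lit 13 > Ling 8 > Phys 4 > Stats 3.
Calc: +180 to 180 (cap) — 30 left.
Only 30 left; Lit takes them to reach 30.
Total = 13×30 + 19×180 = 3810.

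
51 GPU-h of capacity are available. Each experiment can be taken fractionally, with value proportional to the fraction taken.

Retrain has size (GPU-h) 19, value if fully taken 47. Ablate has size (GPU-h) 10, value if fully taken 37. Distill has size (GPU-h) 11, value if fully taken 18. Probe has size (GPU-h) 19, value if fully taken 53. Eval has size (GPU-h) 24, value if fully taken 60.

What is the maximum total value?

Sort by value density: Ablate 37/10≈3.7, Probe 53/19≈2.79, Eval 60/24≈2.5, Retrain 47/19≈2.47, Distill 18/11≈1.64.
Take all of Ablate (10 GPU-h, value 37) → 41 GPU-h left.
Take all of Probe (19 GPU-h, value 53) → 22 GPU-h left.
22 GPU-h left: a 22/24 share of Eval gives 60×22/24 = 55.
Total value = 145.

145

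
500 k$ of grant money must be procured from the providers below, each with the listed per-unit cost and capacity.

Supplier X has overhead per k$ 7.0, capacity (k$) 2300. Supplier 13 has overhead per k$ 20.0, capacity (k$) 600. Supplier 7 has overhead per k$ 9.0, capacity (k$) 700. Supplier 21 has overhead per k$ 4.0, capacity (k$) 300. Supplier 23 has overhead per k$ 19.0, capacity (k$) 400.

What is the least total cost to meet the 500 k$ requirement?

2600

Use providers in increasing cost order.
Supplier 21 at 4.0: take all 300 k$ ; 200 still needed.
Supplier X at 7.0: take 200 of its 2300 ; requirement met.
Supplier 7, Supplier 23, Supplier 13: unused.
Cost = 300×4.0 + 200×7.0 = 2600.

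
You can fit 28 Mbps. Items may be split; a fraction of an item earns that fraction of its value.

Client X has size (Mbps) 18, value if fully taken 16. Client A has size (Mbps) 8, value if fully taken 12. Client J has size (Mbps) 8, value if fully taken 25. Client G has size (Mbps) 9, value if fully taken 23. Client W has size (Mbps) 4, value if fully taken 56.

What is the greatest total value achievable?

Rank by value-to-size ratio: Client W 56/4≈14, Client J 25/8≈3.12, Client G 23/9≈2.56, Client A 12/8≈1.5, Client X 16/18≈0.889.
Take all of Client W (4 Mbps, value 56) — 24 Mbps left.
Client J: take in full, 8 Mbps for value 25 — 16 left.
Take all of Client G (9 Mbps, value 23) — 7 Mbps left.
7 Mbps left: a 7/8 share of Client A gives 12×7/8 = 10.5.
Total value = 114.5.

114.5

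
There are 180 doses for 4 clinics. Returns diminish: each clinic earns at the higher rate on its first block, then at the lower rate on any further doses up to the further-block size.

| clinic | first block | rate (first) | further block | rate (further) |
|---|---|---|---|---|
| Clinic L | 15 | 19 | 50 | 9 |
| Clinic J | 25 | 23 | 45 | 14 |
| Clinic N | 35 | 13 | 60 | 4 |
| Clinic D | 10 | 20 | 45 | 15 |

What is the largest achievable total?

2865

Treat each block as its own option and order by rate: Clinic J/first 23 > Clinic D/first 20 > Clinic L/first 19 > Clinic D/second 15 > Clinic J/second 14 > Clinic N/first 13 > Clinic L/second 9 > Clinic N/second 4.
Fill Clinic J first block (25 at 23) ; 155 left.
Clinic D first at 20: fill all 10 ; 145 left.
Clinic L/first (19): +15 ; 130 left.
Clinic D/second (15): +45 ; 85 left.
Fill Clinic J second block (45 at 14) ; 40 left.
Clinic N/first (13): +35 ; 5 left.
Clinic L second at 9: only 5 left, fill 5.
Total = 23×25 + 20×10 + 19×15 + 15×45 + 14×45 + 13×35 + 9×5 = 2865.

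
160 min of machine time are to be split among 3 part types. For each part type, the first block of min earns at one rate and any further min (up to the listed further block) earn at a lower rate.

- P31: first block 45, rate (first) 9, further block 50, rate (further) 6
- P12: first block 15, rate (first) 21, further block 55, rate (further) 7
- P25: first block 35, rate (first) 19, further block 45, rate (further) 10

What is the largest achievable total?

1975

Order all 6 blocks by rate: P12/T1 21 > P25/T1 19 > P25/T2 10 > P31/T1 9 > P12/T2 7 > P31/T2 6.
P12 T1 at 21: fill all 15 → 145 left.
P25/T1 (19): +35 → 110 left.
Fill P25 T2 block (45 at 10) → 65 left.
P31/T1 (9): +45 → 20 left.
P12 T2 at 7: only 20 left, fill 20.
Total = 21×15 + 19×35 + 10×45 + 9×45 + 7×20 = 1975.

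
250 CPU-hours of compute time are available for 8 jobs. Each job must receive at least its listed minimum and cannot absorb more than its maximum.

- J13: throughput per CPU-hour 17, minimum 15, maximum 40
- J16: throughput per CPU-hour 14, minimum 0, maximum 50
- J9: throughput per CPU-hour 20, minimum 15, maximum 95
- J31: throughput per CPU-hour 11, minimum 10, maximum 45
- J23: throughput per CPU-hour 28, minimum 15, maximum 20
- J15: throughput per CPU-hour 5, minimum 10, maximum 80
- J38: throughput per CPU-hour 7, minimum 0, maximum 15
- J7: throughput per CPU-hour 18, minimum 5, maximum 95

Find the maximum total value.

Meeting every minimum uses 15+0+15+10+15+10+0+5 = 70 CPU-hours, leaving 180.
Highest throughput per CPU-hour first: J23 28 > J9 20 > J7 18 > J13 17 > J16 14 > J31 11 > J38 7 > J15 5.
J23 takes 5 more to reach its cap of 20 → 175 left.
J9 takes 80 more to reach its cap of 95 → 95 left.
J7: +90 to 95 (cap) → 5 left.
Only 5 left; J13 takes them to reach 20.
Total = 17×20 + 20×95 + 11×10 + 28×20 + 5×10 + 18×95 = 4670.

4670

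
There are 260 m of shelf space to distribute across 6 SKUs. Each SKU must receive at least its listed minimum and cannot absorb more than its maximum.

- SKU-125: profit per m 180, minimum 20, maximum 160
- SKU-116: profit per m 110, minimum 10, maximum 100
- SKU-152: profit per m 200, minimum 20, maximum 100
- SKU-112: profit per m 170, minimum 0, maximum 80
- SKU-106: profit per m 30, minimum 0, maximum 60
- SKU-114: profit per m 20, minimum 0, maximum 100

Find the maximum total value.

Meeting every minimum uses 20+10+20+0+0+0 = 50 m, leaving 210.
Rank by profit per m: SKU-152 200 > SKU-125 180 > SKU-112 170 > SKU-116 110 > SKU-106 30 > SKU-114 20.
SKU-152: +80 to 100 (cap) — 130 left.
SKU-125 has room for 140 more but only 130 remain, so it gets 150.
Total = 180×150 + 110×10 + 200×100 = 48100.

48100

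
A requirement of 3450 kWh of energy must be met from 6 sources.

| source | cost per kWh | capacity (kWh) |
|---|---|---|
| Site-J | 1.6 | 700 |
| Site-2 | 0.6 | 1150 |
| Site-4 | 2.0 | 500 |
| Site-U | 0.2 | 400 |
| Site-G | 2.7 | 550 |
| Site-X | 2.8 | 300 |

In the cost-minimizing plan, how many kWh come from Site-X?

150

Cheapest first:
Site-U at 0.2: take all 400 kWh — 3050 still needed.
Take 1150 from Site-2 at 0.6 — need 1900 more.
Site-J at 1.6: take all 700 kWh — 1200 still needed.
Site-4 (2.0): use full 500 — 700 kWh to go.
Take 550 from Site-G at 2.7 — need 150 more.
Site-X at 2.8: take 150 of its 300 — requirement met.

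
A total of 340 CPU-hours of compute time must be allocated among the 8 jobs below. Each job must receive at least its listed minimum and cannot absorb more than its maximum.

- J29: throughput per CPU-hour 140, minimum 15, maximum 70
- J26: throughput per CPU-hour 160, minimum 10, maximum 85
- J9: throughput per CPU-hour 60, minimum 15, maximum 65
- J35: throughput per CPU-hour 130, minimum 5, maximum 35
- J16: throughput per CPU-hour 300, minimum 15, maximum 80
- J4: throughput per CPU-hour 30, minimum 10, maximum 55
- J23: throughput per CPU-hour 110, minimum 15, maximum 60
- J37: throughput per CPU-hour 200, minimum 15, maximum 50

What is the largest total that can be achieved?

62200

Meeting every minimum uses 15+10+15+5+15+10+15+15 = 100 CPU-hours, leaving 240.
Highest throughput per CPU-hour first: J16 300 > J37 200 > J26 160 > J29 140 > J35 130 > J23 110 > J9 60 > J4 30.
J16 takes 65 more to reach its cap of 80 ; 175 left.
Give J37 35 more to hit its cap of 50 ; 140 left.
J26: +75 to 85 (cap) ; 65 left.
J29: +55 to 70 (cap) ; 10 left.
Only 10 left; J35 takes them to reach 15.
Total = 140×70 + 160×85 + 60×15 + 130×15 + 300×80 + 30×10 + 110×15 + 200×50 = 62200.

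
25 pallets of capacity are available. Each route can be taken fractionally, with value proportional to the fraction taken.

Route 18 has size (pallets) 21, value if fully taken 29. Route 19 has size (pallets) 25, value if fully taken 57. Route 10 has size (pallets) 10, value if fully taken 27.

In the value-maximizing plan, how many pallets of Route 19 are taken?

Best value per unit of size first: Route 10 27/10≈2.7, Route 19 57/25≈2.28, Route 18 29/21≈1.38.
Route 10: take in full, 10 pallets for value 27 → 15 left.
Fill the last 15 pallets with part of Route 19: 15/25 of it earns 34.2.

15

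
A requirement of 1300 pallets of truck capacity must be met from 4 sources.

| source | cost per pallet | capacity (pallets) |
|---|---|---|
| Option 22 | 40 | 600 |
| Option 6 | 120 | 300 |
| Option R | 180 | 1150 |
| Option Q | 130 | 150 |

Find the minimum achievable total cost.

124500

Use sources in increasing cost order.
Option 22 at 40: take all 600 pallets → 700 still needed.
Option 6 at 120: take all 300 pallets → 400 still needed.
Take 150 from Option Q at 130 → need 250 more.
Option R at 180: take 250 of its 1150 → requirement met.
Cost = 600×40 + 300×120 + 150×130 + 250×180 = 124500.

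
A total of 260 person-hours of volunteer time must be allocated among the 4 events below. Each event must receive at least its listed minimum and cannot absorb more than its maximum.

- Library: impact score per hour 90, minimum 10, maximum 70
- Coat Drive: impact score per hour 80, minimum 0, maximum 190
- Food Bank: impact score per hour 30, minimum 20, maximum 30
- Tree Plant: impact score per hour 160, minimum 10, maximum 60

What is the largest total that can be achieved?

Meeting every minimum uses 10+0+20+10 = 40 person-hours, leaving 220.
Order the events by impact score per hour: Tree Plant 160 > Library 90 > Coat Drive 80 > Food Bank 30.
Tree Plant: +50 to 60 (cap) → 170 left.
Give Library 60 more to hit its cap of 70 → 110 left.
Only 110 left; Coat Drive takes them to reach 110.
Total = 90×70 + 80×110 + 30×20 + 160×60 = 25300.

25300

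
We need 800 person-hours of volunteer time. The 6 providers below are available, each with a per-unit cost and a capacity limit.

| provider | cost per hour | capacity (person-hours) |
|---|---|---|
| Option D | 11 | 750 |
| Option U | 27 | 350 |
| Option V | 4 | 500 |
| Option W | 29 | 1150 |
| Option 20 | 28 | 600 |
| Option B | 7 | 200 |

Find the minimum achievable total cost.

4500

Fill from the cheapest provider first.
Take 500 from Option V at 4 ; need 300 more.
Take 200 from Option B at 7 ; need 100 more.
Option D (11): take the remaining 100 ; done.
Option U, Option 20, Option W: unused.
Cost = 500×4 + 200×7 + 100×11 = 4500.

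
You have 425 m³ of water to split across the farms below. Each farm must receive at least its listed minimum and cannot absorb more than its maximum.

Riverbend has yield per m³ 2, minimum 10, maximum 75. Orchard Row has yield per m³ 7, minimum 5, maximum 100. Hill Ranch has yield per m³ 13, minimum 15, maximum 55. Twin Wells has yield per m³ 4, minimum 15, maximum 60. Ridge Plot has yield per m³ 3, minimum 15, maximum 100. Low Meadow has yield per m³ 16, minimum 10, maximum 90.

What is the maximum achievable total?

Meeting every minimum uses 10+5+15+15+15+10 = 70 m³, leaving 355.
Highest yield per m³ first: Low Meadow 16 > Hill Ranch 13 > Orchard Row 7 > Twin Wells 4 > Ridge Plot 3 > Riverbend 2.
Low Meadow takes 80 more to reach its cap of 90 — 275 left.
Hill Ranch takes 40 more to reach its cap of 55 — 235 left.
Orchard Row: +95 to 100 (cap) — 140 left.
Twin Wells: +45 to 60 (cap) — 95 left.
Ridge Plot: +85 to 100 (cap) — 10 left.
Riverbend: +10 (room for 65) → 20. Pool exhausted.
Total = 2×20 + 7×100 + 13×55 + 4×60 + 3×100 + 16×90 = 3435.

3435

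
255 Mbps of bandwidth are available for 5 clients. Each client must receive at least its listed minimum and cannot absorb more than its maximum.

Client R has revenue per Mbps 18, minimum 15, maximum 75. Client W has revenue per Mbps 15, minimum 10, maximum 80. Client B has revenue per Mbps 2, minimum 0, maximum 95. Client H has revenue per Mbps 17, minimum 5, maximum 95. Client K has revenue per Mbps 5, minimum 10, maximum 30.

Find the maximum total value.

4140

Meeting every minimum uses 15+10+0+5+10 = 40 Mbps, leaving 215.
Rank by revenue per Mbps: Client R 18 > Client H 17 > Client W 15 > Client K 5 > Client B 2.
Client R: +60 to 75 (cap) — 155 left.
Client H: +90 to 95 (cap) — 65 left.
Client W: +65 (room for 70) → 75. Pool exhausted.
Total = 18×75 + 15×75 + 17×95 + 5×10 = 4140.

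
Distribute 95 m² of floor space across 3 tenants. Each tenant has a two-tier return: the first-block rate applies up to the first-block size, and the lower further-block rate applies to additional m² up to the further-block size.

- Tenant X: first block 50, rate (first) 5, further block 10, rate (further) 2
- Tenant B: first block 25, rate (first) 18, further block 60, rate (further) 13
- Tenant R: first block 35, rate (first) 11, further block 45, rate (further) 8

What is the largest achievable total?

1340

Rank every tier by rate: Tenant B/T1 18 > Tenant B/T2 13 > Tenant R/T1 11 > Tenant R/T2 8 > Tenant X/T1 5 > Tenant X/T2 2.
Tenant B T1 at 18: fill all 25 ; 70 left.
Fill Tenant B T2 block (60 at 13) ; 10 left.
10 remain; put them into Tenant R T1 at 11.
Total = 18×25 + 13×60 + 11×10 = 1340.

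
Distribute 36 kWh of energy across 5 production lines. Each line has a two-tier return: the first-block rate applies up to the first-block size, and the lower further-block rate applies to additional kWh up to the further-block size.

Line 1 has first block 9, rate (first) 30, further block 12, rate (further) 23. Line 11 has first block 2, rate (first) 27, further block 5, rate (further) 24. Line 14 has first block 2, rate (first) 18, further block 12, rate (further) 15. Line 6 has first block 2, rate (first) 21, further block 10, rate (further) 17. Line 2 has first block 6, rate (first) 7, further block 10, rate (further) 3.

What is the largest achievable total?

Order all 10 blocks by rate: Line 1/T1 30 > Line 11/T1 27 > Line 11/T2 24 > Line 1/T2 23 > Line 6/T1 21 > Line 14/T1 18 > Line 6/T2 17 > Line 14/T2 15 > Line 2/T1 7 > Line 2/T2 3.
Fill Line 1 T1 block (9 at 30) ; 27 left.
Fill Line 11 T1 block (2 at 27) ; 25 left.
Line 11 T2 at 24: fill all 5 ; 20 left.
Line 1/T2 (23): +12 ; 8 left.
Fill Line 6 T1 block (2 at 21) ; 6 left.
Line 14 T1 at 18: fill all 2 ; 4 left.
Line 6/T2: +4 of 10 at 17; pool empty.
Total = 30×9 + 27×2 + 24×5 + 23×12 + 21×2 + 18×2 + 17×4 = 866.

866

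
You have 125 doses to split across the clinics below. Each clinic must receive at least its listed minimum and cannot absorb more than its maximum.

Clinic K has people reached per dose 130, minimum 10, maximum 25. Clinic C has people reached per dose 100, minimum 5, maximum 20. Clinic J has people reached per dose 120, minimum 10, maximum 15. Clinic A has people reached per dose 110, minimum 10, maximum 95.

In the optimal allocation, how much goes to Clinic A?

80

Meeting every minimum uses 10+5+10+10 = 35 doses, leaving 90.
Rank by people reached per dose: Clinic K 130 > Clinic J 120 > Clinic A 110 > Clinic C 100.
Give Clinic K 15 more to hit its cap of 25 ; 75 left.
Clinic J takes 5 more to reach its cap of 15 ; 70 left.
Clinic A has room for 85 more but only 70 remain, so it gets 80.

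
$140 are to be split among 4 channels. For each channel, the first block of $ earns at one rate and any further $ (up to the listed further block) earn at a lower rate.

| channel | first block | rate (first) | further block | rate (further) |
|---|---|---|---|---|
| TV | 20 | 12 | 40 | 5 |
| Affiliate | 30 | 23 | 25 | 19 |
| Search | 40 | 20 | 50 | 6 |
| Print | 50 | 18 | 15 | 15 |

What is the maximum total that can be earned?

Treat each block as its own option and order by rate: Affiliate/first 23 > Search/first 20 > Affiliate/second 19 > Print/first 18 > Print/second 15 > TV/first 12 > Search/second 6 > TV/second 5.
Affiliate first at 23: fill all 30 → 110 left.
Search first at 20: fill all 40 → 70 left.
Affiliate second at 19: fill all 25 → 45 left.
Print first at 18: only 45 left, fill 45.
Total = 23×30 + 20×40 + 19×25 + 18×45 = 2775.

2775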